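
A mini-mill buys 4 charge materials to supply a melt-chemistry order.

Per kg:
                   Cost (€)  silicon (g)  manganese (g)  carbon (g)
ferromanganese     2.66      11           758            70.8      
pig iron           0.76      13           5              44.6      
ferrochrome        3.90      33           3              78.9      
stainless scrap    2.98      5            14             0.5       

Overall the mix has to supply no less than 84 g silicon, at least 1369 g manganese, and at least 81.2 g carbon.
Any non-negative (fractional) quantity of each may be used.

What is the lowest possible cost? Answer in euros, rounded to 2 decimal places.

Treat it as an LP. Let x1 = kg of ferromanganese, x2 = kg of pig iron, x3 = kg of ferrochrome, x4 = kg of stainless scrap.
Minimize 2.66x1 + 0.76x2 + 3.9x3 + 2.98x4 s.t.:
  11x1 + 13x2 + 33x3 + 5x4 ≥ 84   (silicon)
  758x1 + 5x2 + 3x3 + 14x4 ≥ 1369   (manganese)
  70.8x1 + 44.6x2 + 78.9x3 + 0.5x4 ≥ 81.2   (carbon)
  x1, x2, x3, x4 ≥ 0.
At the optimum only ferromanganese, pig iron are positive (ferrochrome, stainless scrap = 0). There the silicon and manganese constraints are tight.
That vertex is x1 = 1.773, x2 = 4.961.
Cost = 2.66·1.773 + 0.76·4.961 = 8.4865.

€8.49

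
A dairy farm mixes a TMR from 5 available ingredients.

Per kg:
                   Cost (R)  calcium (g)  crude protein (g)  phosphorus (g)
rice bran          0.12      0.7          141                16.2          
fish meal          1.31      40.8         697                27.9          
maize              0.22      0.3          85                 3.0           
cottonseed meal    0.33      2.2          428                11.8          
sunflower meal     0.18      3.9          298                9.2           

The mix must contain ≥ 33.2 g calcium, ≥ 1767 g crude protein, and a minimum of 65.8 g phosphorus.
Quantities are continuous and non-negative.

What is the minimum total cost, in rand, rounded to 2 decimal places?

Set it up as a linear program. Let x1 = kg of rice bran, x2 = kg of fish meal, x3 = kg of maize, x4 = kg of cottonseed meal, x5 = kg of sunflower meal.
Minimize 0.12x1 + 1.31x2 + 0.22x3 + 0.33x4 + 0.18x5 subject to:
  0.7x1 + 40.8x2 + 0.3x3 + 2.2x4 + 3.9x5 ≥ 33.2   (calcium)
  141x1 + 697x2 + 85x3 + 428x4 + 298x5 ≥ 1767   (crude protein)
  16.2x1 + 27.9x2 + 3x3 + 11.8x4 + 9.2x5 ≥ 65.8   (phosphorus)
  x1, x2, x3, x4, x5 ≥ 0.
The optimal basis is {rice bran, fish meal, sunflower meal}; maize, cottonseed meal drop out. There the calcium, crude protein, phosphorus constraints are tight.
Solving gives x1 = 0.7633, x2 = 0.3456, x5 = 4.76.
Objective = 0.12·0.7633 + 1.31·0.3456 + 0.18·4.76 = 1.4011.

R1.40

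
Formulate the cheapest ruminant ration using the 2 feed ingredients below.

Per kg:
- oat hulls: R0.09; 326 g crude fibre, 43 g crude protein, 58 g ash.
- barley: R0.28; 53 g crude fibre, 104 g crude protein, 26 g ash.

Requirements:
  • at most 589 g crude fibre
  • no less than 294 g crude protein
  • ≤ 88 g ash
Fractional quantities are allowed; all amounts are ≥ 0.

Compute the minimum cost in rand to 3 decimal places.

R0.784

Set it up as a linear program. Let x1 = kg of oat hulls, x2 = kg of barley.
Minimise 0.09x1 + 0.28x2 subject to:
  326x1 + 53x2 ≤ 589   (crude fibre)
  43x1 + 104x2 ≥ 294   (crude protein)
  58x1 + 26x2 ≤ 88   (ash)
  x1, x2 ≥ 0.
Both inputs are positive at the optimum. The crude protein and ash requirements are met with equality.
Optimal quantities: oat hulls = 0.3069 kg, barley = 2.7 kg.
Total cost: 0.09·0.3069 + 0.28·2.7 = 0.78362.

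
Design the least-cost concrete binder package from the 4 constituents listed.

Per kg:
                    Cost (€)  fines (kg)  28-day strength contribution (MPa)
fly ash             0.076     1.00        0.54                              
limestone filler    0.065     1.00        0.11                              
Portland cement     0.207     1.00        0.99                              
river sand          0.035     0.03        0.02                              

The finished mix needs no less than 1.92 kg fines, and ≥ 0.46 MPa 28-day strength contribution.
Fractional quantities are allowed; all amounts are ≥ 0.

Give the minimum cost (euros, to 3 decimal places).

€0.131

Set it up as a linear program. Let x1 = kg of fly ash, x2 = kg of limestone filler, x3 = kg of Portland cement, x4 = kg of river sand.
Minimize 0.076x1 + 0.065x2 + 0.207x3 + 0.035x4 subject to:
  1x1 + 1x2 + 1x3 + 0.03x4 ≥ 1.92   (fines)
  0.54x1 + 0.11x2 + 0.99x3 + 0.02x4 ≥ 0.46   (28-day strength contribution)
  x1, x2, x3, x4 ≥ 0.
The minimum-cost mix takes nothing from Portland cement, river sand — only fly ash, limestone filler. Binding constraints: fines and 28-day strength contribution.
Solving gives x1 = 0.5786, x2 = 1.341.
Cost = 0.076·0.5786 + 0.065·1.341 = 0.13114.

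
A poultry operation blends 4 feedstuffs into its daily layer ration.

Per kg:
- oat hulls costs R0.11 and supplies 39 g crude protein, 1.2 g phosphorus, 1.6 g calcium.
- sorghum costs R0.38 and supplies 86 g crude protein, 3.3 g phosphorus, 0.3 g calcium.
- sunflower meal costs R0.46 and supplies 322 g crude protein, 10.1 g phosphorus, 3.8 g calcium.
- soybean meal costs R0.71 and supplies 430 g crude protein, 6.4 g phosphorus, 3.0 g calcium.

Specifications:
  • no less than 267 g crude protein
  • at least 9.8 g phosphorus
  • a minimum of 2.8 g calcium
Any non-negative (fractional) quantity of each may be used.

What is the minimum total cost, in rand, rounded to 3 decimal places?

R0.446

Treat it as an LP. Let x1 = kg of oat hulls, x2 = kg of sorghum, x3 = kg of sunflower meal, x4 = kg of soybean meal.
Minimize 0.11x1 + 0.38x2 + 0.46x3 + 0.71x4 subject to:
  39x1 + 86x2 + 322x3 + 430x4 ≥ 267   (crude protein)
  1.2x1 + 3.3x2 + 10.1x3 + 6.4x4 ≥ 9.8   (phosphorus)
  1.6x1 + 0.3x2 + 3.8x3 + 3x4 ≥ 2.8   (calcium)
  x1, x2, x3, x4 ≥ 0.
The minimum-cost mix takes nothing from oat hulls, sorghum, soybean meal — only sunflower meal. There the phosphorus constraint is tight.
That vertex is x3 = 0.9703.
Objective = 0.46·0.9703 = 0.44634.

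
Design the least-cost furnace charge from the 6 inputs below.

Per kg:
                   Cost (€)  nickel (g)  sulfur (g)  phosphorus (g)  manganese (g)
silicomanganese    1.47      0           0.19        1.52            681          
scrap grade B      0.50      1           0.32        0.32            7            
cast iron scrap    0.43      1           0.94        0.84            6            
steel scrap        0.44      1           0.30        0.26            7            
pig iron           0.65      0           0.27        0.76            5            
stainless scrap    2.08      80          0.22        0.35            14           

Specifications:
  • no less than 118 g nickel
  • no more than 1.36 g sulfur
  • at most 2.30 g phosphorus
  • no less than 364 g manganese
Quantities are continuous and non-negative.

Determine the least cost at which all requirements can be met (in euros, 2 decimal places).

€3.81

Let x1 = kg of silicomanganese, x2 = kg of scrap grade B, x3 = kg of cast iron scrap, x4 = kg of steel scrap, x5 = kg of pig iron, x6 = kg of stainless scrap.
Minimise 1.47x1 + 0.5x2 + 0.43x3 + 0.44x4 + 0.65x5 + 2.08x6 with:
  1x2 + 1x3 + 1x4 + 80x6 ≥ 118   (nickel)
  0.19x1 + 0.32x2 + 0.94x3 + 0.3x4 + 0.27x5 + 0.22x6 ≤ 1.36   (sulfur)
  1.52x1 + 0.32x2 + 0.84x3 + 0.26x4 + 0.76x5 + 0.35x6 ≤ 2.3   (phosphorus)
  681x1 + 7x2 + 6x3 + 7x4 + 5x5 + 14x6 ≥ 364   (manganese)
  x1, x2, x3, x4, x5, x6 ≥ 0.
The minimum-cost mix takes nothing from scrap grade B, cast iron scrap, steel scrap, pig iron — only silicomanganese, stainless scrap. Binding constraints: nickel and manganese.
Optimal quantities: silicomanganese = 0.5042 kg, stainless scrap = 1.475 kg.
Total cost: 1.47·0.5042 + 2.08·1.475 = 3.8092.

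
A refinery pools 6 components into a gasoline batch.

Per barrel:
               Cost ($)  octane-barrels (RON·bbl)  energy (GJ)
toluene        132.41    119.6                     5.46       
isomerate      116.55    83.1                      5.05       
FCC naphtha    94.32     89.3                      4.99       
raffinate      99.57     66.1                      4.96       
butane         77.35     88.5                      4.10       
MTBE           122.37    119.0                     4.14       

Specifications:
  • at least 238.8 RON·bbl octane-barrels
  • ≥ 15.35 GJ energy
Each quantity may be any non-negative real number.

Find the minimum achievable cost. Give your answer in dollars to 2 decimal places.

$289.59

Let x1 = barrels of toluene, x2 = barrels of isomerate, x3 = barrels of FCC naphtha, x4 = barrels of raffinate, x5 = barrels of butane, x6 = barrels of MTBE.
min 132.41x1 + 116.55x2 + 94.32x3 + 99.57x4 + 77.35x5 + 122.37x6 subject to:
  119.6x1 + 83.1x2 + 89.3x3 + 66.1x4 + 88.5x5 + 119x6 ≥ 238.8   (octane-barrels)
  5.46x1 + 5.05x2 + 4.99x3 + 4.96x4 + 4.1x5 + 4.14x6 ≥ 15.35   (energy)
  x1, x2, x3, x4, x5, x6 ≥ 0.
The minimum-cost mix takes nothing from toluene, isomerate, FCC naphtha, raffinate, MTBE — only butane. Binding constraint: energy.
So butane = 3.7439 barrels.
Cost = 77.35·3.7439 = 289.5907.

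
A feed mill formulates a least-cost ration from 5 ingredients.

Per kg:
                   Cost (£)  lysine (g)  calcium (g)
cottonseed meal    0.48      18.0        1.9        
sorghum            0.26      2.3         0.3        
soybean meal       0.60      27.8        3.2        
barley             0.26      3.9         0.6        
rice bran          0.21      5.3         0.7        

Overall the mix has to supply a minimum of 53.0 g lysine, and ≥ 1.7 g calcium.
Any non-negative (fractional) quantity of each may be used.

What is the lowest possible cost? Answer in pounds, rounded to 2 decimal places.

Let x1 = kg of cottonseed meal, x2 = kg of sorghum, x3 = kg of soybean meal, x4 = kg of barley, x5 = kg of rice bran.
min 0.48x1 + 0.26x2 + 0.6x3 + 0.26x4 + 0.21x5 subject to:
  18x1 + 2.3x2 + 27.8x3 + 3.9x4 + 5.3x5 ≥ 53   (lysine)
  1.9x1 + 0.3x2 + 3.2x3 + 0.6x4 + 0.7x5 ≥ 1.7   (calcium)
  x1, x2, x3, x4, x5 ≥ 0.
At the optimum only soybean meal is positive (cottonseed meal, sorghum, barley, rice bran = 0). There the lysine constraint is tight.
Solving gives x3 = 1.906.
Objective = 0.6·1.906 = 1.1436.

£1.14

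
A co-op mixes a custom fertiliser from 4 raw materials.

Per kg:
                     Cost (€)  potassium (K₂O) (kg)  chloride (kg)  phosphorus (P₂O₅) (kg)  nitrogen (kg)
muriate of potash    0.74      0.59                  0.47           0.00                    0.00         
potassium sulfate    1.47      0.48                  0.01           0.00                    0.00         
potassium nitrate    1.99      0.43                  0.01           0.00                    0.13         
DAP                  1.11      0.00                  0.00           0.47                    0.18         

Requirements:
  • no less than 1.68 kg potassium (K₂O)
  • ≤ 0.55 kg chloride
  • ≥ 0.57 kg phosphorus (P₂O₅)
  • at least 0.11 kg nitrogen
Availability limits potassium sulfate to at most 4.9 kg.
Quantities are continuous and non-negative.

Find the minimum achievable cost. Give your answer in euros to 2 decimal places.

€5.29

Treat it as an LP. Let x1 = kg of muriate of potash, x2 = kg of potassium sulfate, x3 = kg of potassium nitrate, x4 = kg of DAP.
Minimise 0.74x1 + 1.47x2 + 1.99x3 + 1.11x4 s.t.:
  0.59x1 + 0.48x2 + 0.43x3 ≥ 1.68   (potassium (K₂O))
  0.47x1 + 0.01x2 + 0.01x3 ≤ 0.55   (chloride)
  0.47x4 ≥ 0.57   (phosphorus (P₂O₅))
  0.13x3 + 0.18x4 ≥ 0.11   (nitrogen)
  x2 ≤ 4.9
  x1, x2, x3, x4 ≥ 0.
The cheapest feasible vertex uses only muriate of potash, potassium sulfate, DAP; potassium nitrate is not used. There the potassium (K₂O), chloride, phosphorus (P₂O₅) constraints are tight.
That vertex is x1 = 1.125, x2 = 2.117, x4 = 1.213.
Total cost: 0.74·1.125 + 1.47·2.117 + 1.11·1.213 = 5.2909.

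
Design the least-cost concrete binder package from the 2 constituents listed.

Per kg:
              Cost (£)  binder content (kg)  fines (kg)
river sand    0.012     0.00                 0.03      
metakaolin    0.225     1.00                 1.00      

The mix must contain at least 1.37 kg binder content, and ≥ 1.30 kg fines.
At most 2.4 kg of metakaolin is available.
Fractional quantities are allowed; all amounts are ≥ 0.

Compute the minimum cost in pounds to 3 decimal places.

This is a linear program. Let x1 = kg of river sand, x2 = kg of metakaolin.
Minimise 0.012x1 + 0.225x2 s.t.:
  1x2 ≥ 1.37   (binder content)
  0.03x1 + 1x2 ≥ 1.3   (fines)
  x2 ≤ 2.4
  x1, x2 ≥ 0.
The minimum-cost mix takes nothing from river sand — only metakaolin. Binding constraint: binder content.
Solving gives x2 = 1.37.
Objective = 0.225·1.37 = 0.30825.

£0.308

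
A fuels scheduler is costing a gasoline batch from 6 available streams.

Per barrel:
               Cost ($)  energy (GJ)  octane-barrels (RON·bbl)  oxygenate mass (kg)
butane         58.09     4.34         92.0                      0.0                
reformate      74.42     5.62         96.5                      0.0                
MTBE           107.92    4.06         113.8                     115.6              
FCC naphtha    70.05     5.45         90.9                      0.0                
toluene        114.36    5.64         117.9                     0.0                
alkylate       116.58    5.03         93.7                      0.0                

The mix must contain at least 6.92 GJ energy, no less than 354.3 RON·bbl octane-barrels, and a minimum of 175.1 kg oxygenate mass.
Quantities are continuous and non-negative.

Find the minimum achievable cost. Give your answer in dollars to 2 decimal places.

$278.34

Set it up as a linear program. Let x1 = barrels of butane, x2 = barrels of reformate, x3 = barrels of MTBE, x4 = barrels of FCC naphtha, x5 = barrels of toluene, x6 = barrels of alkylate.
Minimise 58.09x1 + 74.42x2 + 107.92x3 + 70.05x4 + 114.36x5 + 116.58x6 with:
  4.34x1 + 5.62x2 + 4.06x3 + 5.45x4 + 5.64x5 + 5.03x6 ≥ 6.92   (energy)
  92x1 + 96.5x2 + 113.8x3 + 90.9x4 + 117.9x5 + 93.7x6 ≥ 354.3   (octane-barrels)
  115.6x3 ≥ 175.1   (oxygenate mass)
  x1, x2, x3, x4, x5, x6 ≥ 0.
The cheapest feasible vertex uses only butane, MTBE; reformate, FCC naphtha, toluene, alkylate are not used. There the octane-barrels and oxygenate mass constraints are tight.
Optimal quantities: butane = 1.977 barrels, MTBE = 1.515 barrels.
Hence cost = 58.09·1.977 + 107.92·1.515 = $278.3427.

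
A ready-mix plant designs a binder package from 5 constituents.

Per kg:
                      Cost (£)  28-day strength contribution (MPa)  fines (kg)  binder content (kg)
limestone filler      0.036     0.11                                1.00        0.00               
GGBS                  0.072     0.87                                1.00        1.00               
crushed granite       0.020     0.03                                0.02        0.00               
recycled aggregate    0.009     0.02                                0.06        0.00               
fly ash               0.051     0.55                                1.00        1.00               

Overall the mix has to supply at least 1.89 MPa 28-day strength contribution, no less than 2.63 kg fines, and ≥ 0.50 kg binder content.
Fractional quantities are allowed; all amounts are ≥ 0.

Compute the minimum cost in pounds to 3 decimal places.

£0.163

This is a linear program. Let x1 = kg of limestone filler, x2 = kg of GGBS, x3 = kg of crushed granite, x4 = kg of recycled aggregate, x5 = kg of fly ash.
min 0.036x1 + 0.072x2 + 0.02x3 + 0.009x4 + 0.051x5 subject to:
  0.11x1 + 0.87x2 + 0.03x3 + 0.02x4 + 0.55x5 ≥ 1.89   (28-day strength contribution)
  1x1 + 1x2 + 0.02x3 + 0.06x4 + 1x5 ≥ 2.63   (fines)
  1x2 + 1x5 ≥ 0.5   (binder content)
  x1, x2, x3, x4, x5 ≥ 0.
The minimum-cost mix takes nothing from limestone filler, crushed granite, recycled aggregate — only GGBS, fly ash. Binding constraints: 28-day strength contribution and fines.
Solving gives x2 = 1.386, x5 = 1.244.
Cost = 0.072·1.386 + 0.051·1.244 = 0.16324.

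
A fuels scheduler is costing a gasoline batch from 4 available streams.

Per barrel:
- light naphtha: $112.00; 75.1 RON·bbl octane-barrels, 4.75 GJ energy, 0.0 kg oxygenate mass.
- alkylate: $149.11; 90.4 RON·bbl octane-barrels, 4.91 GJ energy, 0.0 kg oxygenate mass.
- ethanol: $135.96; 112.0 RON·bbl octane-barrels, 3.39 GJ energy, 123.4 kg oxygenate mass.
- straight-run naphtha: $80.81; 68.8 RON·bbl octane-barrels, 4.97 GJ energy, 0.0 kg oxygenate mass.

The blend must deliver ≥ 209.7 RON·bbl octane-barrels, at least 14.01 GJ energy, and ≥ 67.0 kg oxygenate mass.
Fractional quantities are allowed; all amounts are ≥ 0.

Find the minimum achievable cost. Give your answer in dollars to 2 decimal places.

$271.69

This is a linear program. Let x1 = barrels of light naphtha, x2 = barrels of alkylate, x3 = barrels of ethanol, x4 = barrels of straight-run naphtha.
Minimize 112x1 + 149.11x2 + 135.96x3 + 80.81x4 with:
  75.1x1 + 90.4x2 + 112x3 + 68.8x4 ≥ 209.7   (octane-barrels)
  4.75x1 + 4.91x2 + 3.39x3 + 4.97x4 ≥ 14.01   (energy)
  123.4x3 ≥ 67   (oxygenate mass)
  x1, x2, x3, x4 ≥ 0.
At the optimum only ethanol, straight-run naphtha are positive (light naphtha, alkylate = 0). There the energy and oxygenate mass constraints are tight.
That vertex is x3 = 0.54295, x4 = 2.4486.
Total cost: 135.96·0.54295 + 80.81·2.4486 = 271.6908.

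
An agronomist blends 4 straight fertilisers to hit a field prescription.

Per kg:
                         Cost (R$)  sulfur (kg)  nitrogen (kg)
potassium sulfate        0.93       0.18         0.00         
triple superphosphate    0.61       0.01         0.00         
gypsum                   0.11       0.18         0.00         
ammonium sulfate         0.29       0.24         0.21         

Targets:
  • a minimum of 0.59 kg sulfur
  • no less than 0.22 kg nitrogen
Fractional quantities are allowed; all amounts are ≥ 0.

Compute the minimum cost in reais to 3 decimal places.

Set it up as a linear program. Let x1 = kg of potassium sulfate, x2 = kg of triple superphosphate, x3 = kg of gypsum, x4 = kg of ammonium sulfate.
Minimize 0.93x1 + 0.61x2 + 0.11x3 + 0.29x4 s.t.:
  0.18x1 + 0.01x2 + 0.18x3 + 0.24x4 ≥ 0.59   (sulfur)
  0.21x4 ≥ 0.22   (nitrogen)
  x1, x2, x3, x4 ≥ 0.
At the optimum only gypsum, ammonium sulfate are positive (potassium sulfate, triple superphosphate = 0). Binding constraints: sulfur and nitrogen.
Solving gives x3 = 1.881, x4 = 1.048.
Objective = 0.11·1.881 + 0.29·1.048 = 0.51083.

R$0.511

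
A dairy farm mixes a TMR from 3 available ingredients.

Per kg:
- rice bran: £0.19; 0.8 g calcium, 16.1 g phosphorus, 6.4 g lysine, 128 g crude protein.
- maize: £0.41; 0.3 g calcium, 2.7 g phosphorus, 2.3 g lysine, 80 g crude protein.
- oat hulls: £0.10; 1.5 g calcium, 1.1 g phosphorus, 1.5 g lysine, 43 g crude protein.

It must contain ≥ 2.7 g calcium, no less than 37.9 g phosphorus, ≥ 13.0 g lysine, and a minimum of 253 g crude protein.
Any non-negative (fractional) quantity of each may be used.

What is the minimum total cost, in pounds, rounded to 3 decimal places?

£0.496

Set it up as a linear program. Let x1 = kg of rice bran, x2 = kg of maize, x3 = kg of oat hulls.
Minimise 0.19x1 + 0.41x2 + 0.1x3 with:
  0.8x1 + 0.3x2 + 1.5x3 ≥ 2.7   (calcium)
  16.1x1 + 2.7x2 + 1.1x3 ≥ 37.9   (phosphorus)
  6.4x1 + 2.3x2 + 1.5x3 ≥ 13   (lysine)
  128x1 + 80x2 + 43x3 ≥ 253   (crude protein)
  x1, x2, x3 ≥ 0.
The cheapest feasible vertex uses only rice bran, oat hulls; maize is not used. There the calcium and phosphorus constraints are tight.
So rice bran = 2.315 kg, oat hulls = 0.5651 kg.
Cost = 0.19·2.315 + 0.1·0.5651 = 0.49636.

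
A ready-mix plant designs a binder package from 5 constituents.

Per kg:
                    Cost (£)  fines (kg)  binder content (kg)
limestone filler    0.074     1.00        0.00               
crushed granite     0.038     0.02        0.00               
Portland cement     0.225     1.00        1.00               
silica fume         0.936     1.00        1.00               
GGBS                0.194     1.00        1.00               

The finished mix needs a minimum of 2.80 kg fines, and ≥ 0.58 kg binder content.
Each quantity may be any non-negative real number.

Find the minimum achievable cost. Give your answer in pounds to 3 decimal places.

Set it up as a linear program. Let x1 = kg of limestone filler, x2 = kg of crushed granite, x3 = kg of Portland cement, x4 = kg of silica fume, x5 = kg of GGBS.
Minimize 0.074x1 + 0.038x2 + 0.225x3 + 0.936x4 + 0.194x5 subject to:
  1x1 + 0.02x2 + 1x3 + 1x4 + 1x5 ≥ 2.8   (fines)
  1x3 + 1x4 + 1x5 ≥ 0.58   (binder content)
  x1, x2, x3, x4, x5 ≥ 0.
The cheapest feasible vertex uses only limestone filler, GGBS; crushed granite, Portland cement, silica fume are not used. The fines and binder content requirements are met with equality.
Solving gives x1 = 2.22, x5 = 0.58.
Objective = 0.074·2.22 + 0.194·0.58 = 0.27680.

£0.277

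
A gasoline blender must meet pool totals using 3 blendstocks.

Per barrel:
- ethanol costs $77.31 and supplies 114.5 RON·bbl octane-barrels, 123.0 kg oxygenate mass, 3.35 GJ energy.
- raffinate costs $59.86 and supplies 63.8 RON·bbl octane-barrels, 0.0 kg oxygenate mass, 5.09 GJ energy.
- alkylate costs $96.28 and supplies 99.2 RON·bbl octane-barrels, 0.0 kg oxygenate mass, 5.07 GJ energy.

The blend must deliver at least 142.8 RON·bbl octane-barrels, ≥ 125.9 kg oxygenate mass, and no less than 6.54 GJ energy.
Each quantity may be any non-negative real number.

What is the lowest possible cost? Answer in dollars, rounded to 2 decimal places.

Let x1 = barrels of ethanol, x2 = barrels of raffinate, x3 = barrels of alkylate.
Minimise 77.31x1 + 59.86x2 + 96.28x3 s.t.:
  114.5x1 + 63.8x2 + 99.2x3 ≥ 142.8   (octane-barrels)
  123x1 ≥ 125.9   (oxygenate mass)
  3.35x1 + 5.09x2 + 5.07x3 ≥ 6.54   (energy)
  x1, x2, x3 ≥ 0.
At the optimum only ethanol, raffinate are positive (alkylate = 0). The oxygenate mass and energy requirements are met with equality.
Optimal quantities: ethanol = 1.0236 barrels, raffinate = 0.6112 barrels.
Cost = 77.31·1.0236 + 59.86·0.6112 = 115.7209.

$115.72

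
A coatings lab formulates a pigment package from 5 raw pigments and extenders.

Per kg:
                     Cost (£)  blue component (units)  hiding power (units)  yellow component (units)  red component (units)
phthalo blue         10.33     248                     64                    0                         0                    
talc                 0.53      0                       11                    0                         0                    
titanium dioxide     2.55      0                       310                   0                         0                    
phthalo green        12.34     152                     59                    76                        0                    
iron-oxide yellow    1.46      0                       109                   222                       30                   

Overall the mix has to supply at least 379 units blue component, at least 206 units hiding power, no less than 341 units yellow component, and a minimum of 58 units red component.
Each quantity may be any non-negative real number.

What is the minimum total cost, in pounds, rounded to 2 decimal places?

This is a linear program. Let x1 = kg of phthalo blue, x2 = kg of talc, x3 = kg of titanium dioxide, x4 = kg of phthalo green, x5 = kg of iron-oxide yellow.
min 10.33x1 + 0.53x2 + 2.55x3 + 12.34x4 + 1.46x5 with:
  248x1 + 152x4 ≥ 379   (blue component)
  64x1 + 11x2 + 310x3 + 59x4 + 109x5 ≥ 206   (hiding power)
  76x4 + 222x5 ≥ 341   (yellow component)
  30x5 ≥ 58   (red component)
  x1, x2, x3, x4, x5 ≥ 0.
The cheapest feasible vertex uses only phthalo blue, iron-oxide yellow; talc, titanium dioxide, phthalo green are not used. The blue component and red component requirements are met with equality.
So phthalo blue = 1.528 kg, iron-oxide yellow = 1.933 kg.
Objective = 10.33·1.528 + 1.46·1.933 = 18.6064.

£18.61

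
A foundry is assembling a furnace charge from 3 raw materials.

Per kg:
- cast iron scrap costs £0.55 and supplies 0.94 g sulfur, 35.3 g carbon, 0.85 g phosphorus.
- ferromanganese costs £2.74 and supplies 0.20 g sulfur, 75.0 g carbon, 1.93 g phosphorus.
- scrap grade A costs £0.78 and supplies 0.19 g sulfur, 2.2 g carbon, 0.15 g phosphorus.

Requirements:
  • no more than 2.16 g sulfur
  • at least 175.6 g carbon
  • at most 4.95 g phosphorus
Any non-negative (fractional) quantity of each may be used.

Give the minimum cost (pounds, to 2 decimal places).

£4.94

Let x1 = kg of cast iron scrap, x2 = kg of ferromanganese, x3 = kg of scrap grade A.
Minimize 0.55x1 + 2.74x2 + 0.78x3 subject to:
  0.94x1 + 0.2x2 + 0.19x3 ≤ 2.16   (sulfur)
  35.3x1 + 75x2 + 2.2x3 ≥ 175.6   (carbon)
  0.85x1 + 1.93x2 + 0.15x3 ≤ 4.95   (phosphorus)
  x1, x2, x3 ≥ 0.
The minimum-cost mix takes nothing from scrap grade A — only cast iron scrap, ferromanganese. The sulfur and carbon requirements are met with equality.
Solving gives x1 = 2, x2 = 1.4.
Objective = 0.55·2 + 2.74·1.4 = 4.9360.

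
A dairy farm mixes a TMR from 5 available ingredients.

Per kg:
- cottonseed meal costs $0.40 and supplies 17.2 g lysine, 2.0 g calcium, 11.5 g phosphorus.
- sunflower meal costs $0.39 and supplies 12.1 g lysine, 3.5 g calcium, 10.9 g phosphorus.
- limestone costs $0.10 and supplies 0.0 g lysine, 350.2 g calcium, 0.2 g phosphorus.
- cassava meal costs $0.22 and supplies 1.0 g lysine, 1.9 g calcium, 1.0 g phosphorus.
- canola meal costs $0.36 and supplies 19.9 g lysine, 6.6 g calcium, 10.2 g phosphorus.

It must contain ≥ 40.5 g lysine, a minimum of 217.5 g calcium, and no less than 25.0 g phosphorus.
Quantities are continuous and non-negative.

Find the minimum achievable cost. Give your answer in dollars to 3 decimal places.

$0.929

Let x1 = kg of cottonseed meal, x2 = kg of sunflower meal, x3 = kg of limestone, x4 = kg of cassava meal, x5 = kg of canola meal.
Minimise 0.4x1 + 0.39x2 + 0.1x3 + 0.22x4 + 0.36x5 s.t.:
  17.2x1 + 12.1x2 + 1x4 + 19.9x5 ≥ 40.5   (lysine)
  2x1 + 3.5x2 + 350.2x3 + 1.9x4 + 6.6x5 ≥ 217.5   (calcium)
  11.5x1 + 10.9x2 + 0.2x3 + 1x4 + 10.2x5 ≥ 25   (phosphorus)
  x1, x2, x3, x4, x5 ≥ 0.
The minimum-cost mix takes nothing from sunflower meal, cassava meal — only cottonseed meal, limestone, canola meal. The lysine, calcium, phosphorus requirements are met with equality.
Optimal quantities: cottonseed meal = 1.536 kg, limestone = 0.599 kg, canola meal = 0.7079 kg.
Cost = 0.4·1.536 + 0.1·0.599 + 0.36·0.7079 = 0.92914.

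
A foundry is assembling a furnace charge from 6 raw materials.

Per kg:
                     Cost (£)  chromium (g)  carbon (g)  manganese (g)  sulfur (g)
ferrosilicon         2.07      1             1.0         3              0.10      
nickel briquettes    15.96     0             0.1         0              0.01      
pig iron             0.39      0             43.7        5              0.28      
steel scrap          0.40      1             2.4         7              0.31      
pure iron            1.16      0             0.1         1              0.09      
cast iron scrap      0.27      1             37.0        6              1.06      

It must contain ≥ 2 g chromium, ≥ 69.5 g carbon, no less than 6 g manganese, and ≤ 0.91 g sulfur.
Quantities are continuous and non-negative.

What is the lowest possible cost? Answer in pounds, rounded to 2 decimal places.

Let x1 = kg of ferrosilicon, x2 = kg of nickel briquettes, x3 = kg of pig iron, x4 = kg of steel scrap, x5 = kg of pure iron, x6 = kg of cast iron scrap.
Minimize 2.07x1 + 15.96x2 + 0.39x3 + 0.4x4 + 1.16x5 + 0.27x6 with:
  1x1 + 1x4 + 1x6 ≥ 2   (chromium)
  1x1 + 0.1x2 + 43.7x3 + 2.4x4 + 0.1x5 + 37x6 ≥ 69.5   (carbon)
  3x1 + 5x3 + 7x4 + 1x5 + 6x6 ≥ 6   (manganese)
  0.1x1 + 0.01x2 + 0.28x3 + 0.31x4 + 0.09x5 + 1.06x6 ≤ 0.91   (sulfur)
  x1, x2, x3, x4, x5, x6 ≥ 0.
The cheapest feasible vertex uses only ferrosilicon, pig iron, steel scrap; nickel briquettes, pure iron, cast iron scrap are not used. There the chromium, carbon, sulfur constraints are tight.
Optimal quantities: ferrosilicon = 0.6196 kg, pig iron = 1.5 kg, steel scrap = 1.38 kg.
Total cost: 2.07·0.6196 + 0.39·1.5 + 0.4·1.38 = 2.4196.

£2.42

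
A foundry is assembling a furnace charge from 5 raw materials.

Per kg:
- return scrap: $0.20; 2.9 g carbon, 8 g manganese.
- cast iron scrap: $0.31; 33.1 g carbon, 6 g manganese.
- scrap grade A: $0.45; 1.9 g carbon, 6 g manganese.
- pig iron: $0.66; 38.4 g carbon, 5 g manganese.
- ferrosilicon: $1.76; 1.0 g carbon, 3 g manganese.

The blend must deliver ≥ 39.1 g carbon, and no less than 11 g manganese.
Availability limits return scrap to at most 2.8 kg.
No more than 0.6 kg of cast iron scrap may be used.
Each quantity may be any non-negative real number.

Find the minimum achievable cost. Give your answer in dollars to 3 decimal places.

$0.613

Set it up as a linear program. Let x1 = kg of return scrap, x2 = kg of cast iron scrap, x3 = kg of scrap grade A, x4 = kg of pig iron, x5 = kg of ferrosilicon.
min 0.2x1 + 0.31x2 + 0.45x3 + 0.66x4 + 1.76x5 s.t.:
  2.9x1 + 33.1x2 + 1.9x3 + 38.4x4 + 1x5 ≥ 39.1   (carbon)
  8x1 + 6x2 + 6x3 + 5x4 + 3x5 ≥ 11   (manganese)
  x1 ≤ 2.8
  x2 ≤ 0.6
  x1, x2, x3, x4, x5 ≥ 0.
The minimum-cost mix takes nothing from scrap grade A, ferrosilicon — only return scrap, cast iron scrap, pig iron. There the carbon, manganese, the cast iron scrap cap constraints are tight.
That vertex is x1 = 0.6422, x2 = 0.6, x4 = 0.4525.
Hence cost = 0.2·0.6422 + 0.31·0.6 + 0.66·0.4525 = $0.61309.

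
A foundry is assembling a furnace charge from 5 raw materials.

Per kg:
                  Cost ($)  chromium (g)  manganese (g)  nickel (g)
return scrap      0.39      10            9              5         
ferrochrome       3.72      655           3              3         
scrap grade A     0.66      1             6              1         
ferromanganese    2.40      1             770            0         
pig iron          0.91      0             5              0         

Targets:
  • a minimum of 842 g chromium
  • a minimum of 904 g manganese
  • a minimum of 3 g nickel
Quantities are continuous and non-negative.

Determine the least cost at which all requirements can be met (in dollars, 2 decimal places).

Let x1 = kg of return scrap, x2 = kg of ferrochrome, x3 = kg of scrap grade A, x4 = kg of ferromanganese, x5 = kg of pig iron.
min 0.39x1 + 3.72x2 + 0.66x3 + 2.4x4 + 0.91x5 with:
  10x1 + 655x2 + 1x3 + 1x4 ≥ 842   (chromium)
  9x1 + 3x2 + 6x3 + 770x4 + 5x5 ≥ 904   (manganese)
  5x1 + 3x2 + 1x3 ≥ 3   (nickel)
  x1, x2, x3, x4, x5 ≥ 0.
The minimum-cost mix takes nothing from return scrap, scrap grade A, pig iron — only ferrochrome, ferromanganese. The chromium and manganese requirements are met with equality.
That vertex is x2 = 1.284, x4 = 1.169.
Cost = 3.72·1.284 + 2.4·1.169 = 7.5821.

$7.58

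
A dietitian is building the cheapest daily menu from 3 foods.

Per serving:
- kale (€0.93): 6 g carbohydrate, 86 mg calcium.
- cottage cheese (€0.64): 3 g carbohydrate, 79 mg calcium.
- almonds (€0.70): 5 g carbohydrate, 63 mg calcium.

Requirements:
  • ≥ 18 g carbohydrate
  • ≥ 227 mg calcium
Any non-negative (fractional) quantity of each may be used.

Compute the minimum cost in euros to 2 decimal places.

Let x1 = servings of kale, x2 = servings of cottage cheese, x3 = servings of almonds.
Minimise 0.93x1 + 0.64x2 + 0.7x3 s.t.:
  6x1 + 3x2 + 5x3 ≥ 18   (carbohydrate)
  86x1 + 79x2 + 63x3 ≥ 227   (calcium)
  x1, x2, x3 ≥ 0.
At the optimum only cottage cheese, almonds are positive (kale = 0). The carbohydrate and calcium requirements are met with equality.
That vertex is x2 = 0.004854, x3 = 3.597.
Hence cost = 0.64·0.004854 + 0.7·3.597 = €2.5210.

€2.52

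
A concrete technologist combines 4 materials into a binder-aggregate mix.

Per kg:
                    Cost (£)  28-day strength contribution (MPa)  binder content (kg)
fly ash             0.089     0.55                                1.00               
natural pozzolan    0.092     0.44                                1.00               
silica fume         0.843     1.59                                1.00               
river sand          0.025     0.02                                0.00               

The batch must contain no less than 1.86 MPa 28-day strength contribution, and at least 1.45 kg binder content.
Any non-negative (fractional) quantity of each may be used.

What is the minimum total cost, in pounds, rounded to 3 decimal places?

Let x1 = kg of fly ash, x2 = kg of natural pozzolan, x3 = kg of silica fume, x4 = kg of river sand.
Minimize 0.089x1 + 0.092x2 + 0.843x3 + 0.025x4 subject to:
  0.55x1 + 0.44x2 + 1.59x3 + 0.02x4 ≥ 1.86   (28-day strength contribution)
  1x1 + 1x2 + 1x3 ≥ 1.45   (binder content)
  x1, x2, x3, x4 ≥ 0.
The optimal basis is {fly ash}; natural pozzolan, silica fume, river sand drop out. There the 28-day strength contribution constraint is tight.
Solving gives x1 = 3.382.
Total cost: 0.089·3.382 = 0.30100.

£0.301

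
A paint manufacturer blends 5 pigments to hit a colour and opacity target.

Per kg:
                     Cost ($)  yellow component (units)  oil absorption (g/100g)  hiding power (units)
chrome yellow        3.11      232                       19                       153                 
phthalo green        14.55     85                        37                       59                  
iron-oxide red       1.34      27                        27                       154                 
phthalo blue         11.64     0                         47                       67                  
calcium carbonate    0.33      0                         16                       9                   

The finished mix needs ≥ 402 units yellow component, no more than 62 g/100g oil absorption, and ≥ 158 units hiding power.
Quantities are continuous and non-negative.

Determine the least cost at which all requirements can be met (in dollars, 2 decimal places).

Set it up as a linear program. Let x1 = kg of chrome yellow, x2 = kg of phthalo green, x3 = kg of iron-oxide red, x4 = kg of phthalo blue, x5 = kg of calcium carbonate.
Minimise 3.11x1 + 14.55x2 + 1.34x3 + 11.64x4 + 0.33x5 s.t.:
  232x1 + 85x2 + 27x3 ≥ 402   (yellow component)
  19x1 + 37x2 + 27x3 + 47x4 + 16x5 ≤ 62   (oil absorption)
  153x1 + 59x2 + 154x3 + 67x4 + 9x5 ≥ 158   (hiding power)
  x1, x2, x3, x4, x5 ≥ 0.
The minimum-cost mix takes nothing from phthalo green, iron-oxide red, phthalo blue, calcium carbonate — only chrome yellow. There the yellow component constraint is tight.
Optimal quantities: chrome yellow = 1.733 kg.
Total cost: 3.11·1.733 = 5.3896.

$5.39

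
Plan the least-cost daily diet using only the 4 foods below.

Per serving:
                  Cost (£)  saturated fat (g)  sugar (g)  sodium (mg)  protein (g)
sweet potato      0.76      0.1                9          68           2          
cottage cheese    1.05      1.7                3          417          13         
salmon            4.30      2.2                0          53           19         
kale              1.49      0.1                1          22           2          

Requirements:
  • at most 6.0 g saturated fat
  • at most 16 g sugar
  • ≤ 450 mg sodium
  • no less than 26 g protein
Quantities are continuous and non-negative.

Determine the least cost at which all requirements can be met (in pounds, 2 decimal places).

£4.01

Let x1 = servings of sweet potato, x2 = servings of cottage cheese, x3 = servings of salmon, x4 = servings of kale.
Minimize 0.76x1 + 1.05x2 + 4.3x3 + 1.49x4 with:
  0.1x1 + 1.7x2 + 2.2x3 + 0.1x4 ≤ 6   (saturated fat)
  9x1 + 3x2 + 1x4 ≤ 16   (sugar)
  68x1 + 417x2 + 53x3 + 22x4 ≤ 450   (sodium)
  2x1 + 13x2 + 19x3 + 2x4 ≥ 26   (protein)
  x1, x2, x3, x4 ≥ 0.
At the optimum only cottage cheese, salmon are positive (sweet potato, kale = 0). There the sodium and protein constraints are tight.
Solving gives x2 = 0.9914, x3 = 0.6901.
Cost = 1.05·0.9914 + 4.3·0.6901 = 4.0084.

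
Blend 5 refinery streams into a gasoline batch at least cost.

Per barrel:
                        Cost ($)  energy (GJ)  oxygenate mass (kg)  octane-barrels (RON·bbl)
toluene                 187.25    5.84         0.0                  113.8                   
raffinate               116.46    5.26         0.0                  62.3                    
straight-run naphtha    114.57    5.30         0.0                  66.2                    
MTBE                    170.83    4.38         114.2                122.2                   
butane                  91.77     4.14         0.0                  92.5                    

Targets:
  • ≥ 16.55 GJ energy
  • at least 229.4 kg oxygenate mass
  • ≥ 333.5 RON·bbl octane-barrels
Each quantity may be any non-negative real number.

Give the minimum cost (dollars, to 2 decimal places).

$510.72

Treat it as an LP. Let x1 = barrels of toluene, x2 = barrels of raffinate, x3 = barrels of straight-run naphtha, x4 = barrels of MTBE, x5 = barrels of butane.
Minimise 187.25x1 + 116.46x2 + 114.57x3 + 170.83x4 + 91.77x5 with:
  5.84x1 + 5.26x2 + 5.3x3 + 4.38x4 + 4.14x5 ≥ 16.55   (energy)
  114.2x4 ≥ 229.4   (oxygenate mass)
  113.8x1 + 62.3x2 + 66.2x3 + 122.2x4 + 92.5x5 ≥ 333.5   (octane-barrels)
  x1, x2, x3, x4, x5 ≥ 0.
At the optimum only straight-run naphtha, MTBE are positive (toluene, raffinate, butane = 0). Binding constraints: energy and oxygenate mass.
That vertex is x3 = 1.46257, x4 = 2.00876.
Total cost: 114.57·1.46257 + 170.83·2.00876 = 510.7231.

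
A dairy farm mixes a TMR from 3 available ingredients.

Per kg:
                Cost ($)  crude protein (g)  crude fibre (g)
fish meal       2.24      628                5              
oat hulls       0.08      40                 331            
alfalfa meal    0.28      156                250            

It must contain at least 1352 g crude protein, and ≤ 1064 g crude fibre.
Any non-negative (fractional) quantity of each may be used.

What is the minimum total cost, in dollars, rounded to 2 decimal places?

$3.65

Let x1 = kg of fish meal, x2 = kg of oat hulls, x3 = kg of alfalfa meal.
Minimize 2.24x1 + 0.08x2 + 0.28x3 s.t.:
  628x1 + 40x2 + 156x3 ≥ 1352   (crude protein)
  5x1 + 331x2 + 250x3 ≤ 1064   (crude fibre)
  x1, x2, x3 ≥ 0.
The cheapest feasible vertex uses only fish meal, alfalfa meal; oat hulls is not used. There the crude protein and crude fibre constraints are tight.
That vertex is x1 = 1.101, x3 = 4.234.
Total cost: 2.24·1.101 + 0.28·4.234 = 3.6518.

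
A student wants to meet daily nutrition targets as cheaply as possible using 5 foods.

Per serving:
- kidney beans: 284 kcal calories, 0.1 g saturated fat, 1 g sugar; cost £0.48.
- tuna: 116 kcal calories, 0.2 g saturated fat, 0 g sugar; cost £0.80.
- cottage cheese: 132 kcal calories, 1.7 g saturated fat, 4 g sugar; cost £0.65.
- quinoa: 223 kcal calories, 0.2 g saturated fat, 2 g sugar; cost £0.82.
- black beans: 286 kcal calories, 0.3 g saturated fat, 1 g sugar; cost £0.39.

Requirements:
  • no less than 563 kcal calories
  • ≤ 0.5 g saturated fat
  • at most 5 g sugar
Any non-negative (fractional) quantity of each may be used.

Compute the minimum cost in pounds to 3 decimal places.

Set it up as a linear program. Let x1 = servings of kidney beans, x2 = servings of tuna, x3 = servings of cottage cheese, x4 = servings of quinoa, x5 = servings of black beans.
Minimize 0.48x1 + 0.8x2 + 0.65x3 + 0.82x4 + 0.39x5 s.t.:
  284x1 + 116x2 + 132x3 + 223x4 + 286x5 ≥ 563   (calories)
  0.1x1 + 0.2x2 + 1.7x3 + 0.2x4 + 0.3x5 ≤ 0.5   (saturated fat)
  1x1 + 4x3 + 2x4 + 1x5 ≤ 5   (sugar)
  x1, x2, x3, x4, x5 ≥ 0.
The minimum-cost mix takes nothing from tuna, cottage cheese, quinoa — only kidney beans, black beans. The calories and saturated fat requirements are met with equality.
Optimal quantities: kidney beans = 0.4576 servings, black beans = 1.514 servings.
Cost = 0.48·0.4576 + 0.39·1.514 = 0.81011.

£0.810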